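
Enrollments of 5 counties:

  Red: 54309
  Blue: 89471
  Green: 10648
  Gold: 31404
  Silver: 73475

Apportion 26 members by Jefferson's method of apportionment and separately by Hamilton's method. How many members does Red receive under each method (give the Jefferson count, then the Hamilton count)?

Jefferson: Red 5, Blue 9, Green 1, Gold 3, Silver 8.
Hamilton: Red 6, Blue 9, Green 1, Gold 3, Silver 7.
Red gets 5 under Jefferson and 6 under Hamilton.

5 and 6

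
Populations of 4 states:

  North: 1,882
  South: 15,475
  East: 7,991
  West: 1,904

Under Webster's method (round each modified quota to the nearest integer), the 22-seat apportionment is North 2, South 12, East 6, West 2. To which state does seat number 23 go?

South

Priority for the next seat is population ÷ (current seats + 0.5).
Priorities: North 752.800, South 1238.000, East 1229.385, West 761.600.
Highest priority: South.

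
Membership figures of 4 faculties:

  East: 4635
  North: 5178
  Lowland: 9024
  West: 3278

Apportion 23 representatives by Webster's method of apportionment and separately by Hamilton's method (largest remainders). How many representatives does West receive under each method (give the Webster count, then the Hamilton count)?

Webster: East 5, North 5, Lowland 10, West 3.
Hamilton: East 5, North 5, Lowland 9, West 4.
West gets 3 under Webster and 4 under Hamilton.

3 and 4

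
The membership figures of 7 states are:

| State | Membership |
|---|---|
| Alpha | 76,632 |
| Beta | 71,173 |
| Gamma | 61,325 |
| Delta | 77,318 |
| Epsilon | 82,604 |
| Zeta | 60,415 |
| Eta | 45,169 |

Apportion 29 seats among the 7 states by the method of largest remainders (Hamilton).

Alpha: 4, Beta: 4, Gamma: 4, Delta: 5, Epsilon: 5, Zeta: 4, Eta: 3

Total 474636; standard divisor 474636/29 ≈ 16366.759.
Standard quotas: Alpha 4.6822, Beta 4.3486, Gamma 3.7469, Delta 4.7241, Epsilon 5.0471, Zeta 3.6913, Eta 2.7598.
Lower quotas: Alpha 4, Beta 4, Gamma 3, Delta 4, Epsilon 5, Zeta 3, Eta 2 (sum 25, leaving 4 seats).
Remainders in descending order: Eta 0.7598, Gamma 0.7469, Delta 0.7241, Zeta 0.6913, Alpha 0.6822, Beta 0.3486, Epsilon 0.0471.
The surplus seats go to Eta, Gamma, Delta, Zeta.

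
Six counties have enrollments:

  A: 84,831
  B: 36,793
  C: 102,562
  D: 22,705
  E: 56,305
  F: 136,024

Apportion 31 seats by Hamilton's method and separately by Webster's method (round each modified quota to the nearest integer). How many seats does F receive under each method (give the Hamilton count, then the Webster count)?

10 and 9

Hamilton: A 6, B 2, C 7, D 2, E 4, F 10.
Webster: A 6, B 3, C 7, D 2, E 4, F 9.
F gets 10 under Hamilton and 9 under Webster.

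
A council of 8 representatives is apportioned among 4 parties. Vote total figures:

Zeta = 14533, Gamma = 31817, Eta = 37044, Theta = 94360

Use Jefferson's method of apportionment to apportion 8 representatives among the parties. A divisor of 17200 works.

With modified divisor 17200: modified quotas Zeta 0.845, Gamma 1.850, Eta 2.154, Theta 5.486.
Rounding down: Zeta 0, Gamma 1, Eta 2, Theta 5 (total 8).

Zeta 0; Gamma 1; Eta 2; Theta 5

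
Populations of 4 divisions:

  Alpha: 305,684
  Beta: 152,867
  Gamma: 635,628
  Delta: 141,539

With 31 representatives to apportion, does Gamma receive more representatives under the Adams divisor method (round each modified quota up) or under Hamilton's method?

Hamilton

Adams: Alpha 8, Beta 4, Gamma 15, Delta 4.
Hamilton: Alpha 8, Beta 4, Gamma 16, Delta 3.
Gamma gets 15 under Adams and 16 under Hamilton.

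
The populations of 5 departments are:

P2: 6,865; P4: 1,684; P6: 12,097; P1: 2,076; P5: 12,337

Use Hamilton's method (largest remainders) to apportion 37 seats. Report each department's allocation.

Total 35059; standard divisor 35059/37 ≈ 947.541.
Standard quotas: P2 7.2451, P4 1.7772, P6 12.7667, P1 2.1909, P5 13.0200.
Lower quotas: P2 7, P4 1, P6 12, P1 2, P5 13 (sum 35, leaving 2 seats).
Remainders in descending order: P4 0.7772, P6 0.7667, P2 0.2451, P1 0.1909, P5 0.0200.
Largest remainders: P4, P6 receive the extra seats.

P2 7, P4 2, P6 13, P1 2, P5 13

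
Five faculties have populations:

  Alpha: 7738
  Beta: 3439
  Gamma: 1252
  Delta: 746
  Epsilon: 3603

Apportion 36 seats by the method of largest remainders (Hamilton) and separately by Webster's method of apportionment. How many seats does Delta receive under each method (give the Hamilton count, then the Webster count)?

Hamilton: Alpha 17, Beta 7, Gamma 3, Delta 1, Epsilon 8.
Webster: Alpha 16, Beta 7, Gamma 3, Delta 2, Epsilon 8.
Delta gets 1 under Hamilton and 2 under Webster.

1 and 2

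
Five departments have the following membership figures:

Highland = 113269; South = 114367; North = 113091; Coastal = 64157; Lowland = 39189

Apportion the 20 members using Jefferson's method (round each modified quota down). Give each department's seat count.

Highland 5; South 5; North 5; Coastal 3; Lowland 2

Standard divisor 444073/20 ≈ 22203.65; standard quotas: Highland 5.101, South 5.151, North 5.093, Coastal 2.889, Lowland 1.765.
Rounding down gives 5, 5, 5, 2, 1 = 18 seats, so the divisor must be adjusted.
With modified divisor 19300: modified quotas Highland 5.869, South 5.926, North 5.860, Coastal 3.324, Lowland 2.031.
Rounding down: Highland 5, South 5, North 5, Coastal 3, Lowland 2 (total 20).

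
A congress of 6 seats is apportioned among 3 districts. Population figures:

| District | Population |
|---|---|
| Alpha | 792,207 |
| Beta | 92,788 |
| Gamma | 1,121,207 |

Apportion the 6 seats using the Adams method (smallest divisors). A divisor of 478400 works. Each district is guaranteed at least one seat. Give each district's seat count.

Alpha 2, Beta 1, Gamma 3

With modified divisor 478400: modified quotas Alpha 1.656, Beta 0.194, Gamma 2.344.
Rounding up: Alpha 2, Beta 1, Gamma 3 (total 6).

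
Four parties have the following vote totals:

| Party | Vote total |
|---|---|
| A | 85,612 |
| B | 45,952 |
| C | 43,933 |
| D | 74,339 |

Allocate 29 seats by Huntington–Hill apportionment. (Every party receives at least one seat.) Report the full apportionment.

With divisor 8575: modified quotas A 9.984, B 5.359, C 5.123, D 8.669.
Geometric-mean thresholds: A √(9·10)=9.487, B √(5·6)=5.477, C √(5·6)=5.477, D √(8·9)=8.485.
Each quota rounded against its threshold gives A 10, B 5, C 5, D 9 (total 29).

A 10; B 5; C 5; D 9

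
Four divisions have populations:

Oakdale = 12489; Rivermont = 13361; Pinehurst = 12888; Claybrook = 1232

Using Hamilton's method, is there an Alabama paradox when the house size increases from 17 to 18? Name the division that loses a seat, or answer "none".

Claybrook

At 17 seats: Oakdale 5, Rivermont 6, Pinehurst 5, Claybrook 1.
At 18 seats: Oakdale 6, Rivermont 6, Pinehurst 6, Claybrook 0.
Claybrook drops from 1 to 0.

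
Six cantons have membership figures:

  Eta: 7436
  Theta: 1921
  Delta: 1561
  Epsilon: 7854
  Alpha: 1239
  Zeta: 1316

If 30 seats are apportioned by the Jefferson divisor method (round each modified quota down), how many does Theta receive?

2

Standard divisor 21327/30 ≈ 710.9; standard quotas: Eta 10.460, Theta 2.702, Delta 2.196, Epsilon 11.048, Alpha 1.743, Zeta 1.851.
Rounding down gives 10, 2, 2, 11, 1, 1 = 27 seats, so the divisor must be adjusted.
With modified divisor 650: modified quotas Eta 11.440, Theta 2.955, Delta 2.402, Epsilon 12.083, Alpha 1.906, Zeta 2.025.
Rounding down: Eta 11, Theta 2, Delta 2, Epsilon 12, Alpha 1, Zeta 2 (total 30).
Theta receives 2.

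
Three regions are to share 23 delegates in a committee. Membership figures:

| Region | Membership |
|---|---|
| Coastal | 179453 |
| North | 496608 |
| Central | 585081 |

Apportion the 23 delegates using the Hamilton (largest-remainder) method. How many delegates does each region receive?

Coastal 3, North 9, Central 11

The standard divisor is 1261142/23 ≈ 54832.261.
Standard quotas: Coastal 3.2728, North 9.0569, Central 10.6704.
Lower quotas: Coastal 3, North 9, Central 10 (sum 22, leaving 1 seat).
Remainders in descending order: Central 0.6704, Coastal 0.2728, North 0.0569.
The surplus seat goes to Central.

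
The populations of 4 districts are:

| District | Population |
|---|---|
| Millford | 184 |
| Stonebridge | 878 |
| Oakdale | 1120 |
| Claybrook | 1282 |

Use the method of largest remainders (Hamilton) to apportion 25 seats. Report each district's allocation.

Millford: 1; Stonebridge: 7; Oakdale: 8; Claybrook: 9

Total 3464; standard divisor 3464/25 ≈ 138.56.
Standard quotas: Millford 1.328, Stonebridge 6.337, Oakdale 8.083, Claybrook 9.252.
Lower quotas: Millford 1, Stonebridge 6, Oakdale 8, Claybrook 9 (sum 24, leaving 1 seat).
Remainders in descending order: Stonebridge 0.337, Millford 0.328, Claybrook 0.252, Oakdale 0.083.
The surplus seat goes to Stonebridge.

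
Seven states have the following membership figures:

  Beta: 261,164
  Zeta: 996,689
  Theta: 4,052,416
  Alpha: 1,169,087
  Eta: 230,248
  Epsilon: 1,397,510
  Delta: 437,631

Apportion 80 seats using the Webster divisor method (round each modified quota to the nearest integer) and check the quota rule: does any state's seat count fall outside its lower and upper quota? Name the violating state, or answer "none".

Theta

Standard quotas: Beta 2.445, Zeta 9.331, Theta 37.941, Alpha 10.946, Eta 2.156, Epsilon 13.084, Delta 4.097.
Webster allocation: Beta 2, Zeta 9, Theta 39, Alpha 11, Eta 2, Epsilon 13, Delta 4.
Theta has quota 37.941 (lower 37, upper 38) but receives 39 — outside the quota interval.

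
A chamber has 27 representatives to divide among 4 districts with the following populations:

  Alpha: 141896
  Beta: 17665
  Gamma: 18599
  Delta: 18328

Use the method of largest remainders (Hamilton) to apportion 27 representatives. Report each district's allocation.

Alpha: 19, Beta: 2, Gamma: 3, Delta: 3

Standard divisor: 196488 ÷ 27 ≈ 7277.333.
Standard quotas: Alpha 19.4984, Beta 2.4274, Gamma 2.5557, Delta 2.5185.
Lower quotas: Alpha 19, Beta 2, Gamma 2, Delta 2 (sum 25, leaving 2 seats).
Remainders in descending order: Gamma 0.5557, Delta 0.5185, Alpha 0.4984, Beta 0.4274.
Largest remainders: Gamma, Delta receive the extra seats.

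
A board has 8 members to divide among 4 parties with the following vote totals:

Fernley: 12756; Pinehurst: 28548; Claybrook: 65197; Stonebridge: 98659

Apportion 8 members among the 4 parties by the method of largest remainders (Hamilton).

Fernley=0, Pinehurst=1, Claybrook=3, Stonebridge=4

The standard divisor is 205160/8 = 25645.
Standard quotas: Fernley 0.4974, Pinehurst 1.1132, Claybrook 2.5423, Stonebridge 3.8471.
Lower quotas: Fernley 0, Pinehurst 1, Claybrook 2, Stonebridge 3 (sum 6, leaving 2 seats).
Remainders in descending order: Stonebridge 0.8471, Claybrook 0.5423, Fernley 0.4974, Pinehurst 0.1132.
Largest remainders: Stonebridge, Claybrook receive the extra seats.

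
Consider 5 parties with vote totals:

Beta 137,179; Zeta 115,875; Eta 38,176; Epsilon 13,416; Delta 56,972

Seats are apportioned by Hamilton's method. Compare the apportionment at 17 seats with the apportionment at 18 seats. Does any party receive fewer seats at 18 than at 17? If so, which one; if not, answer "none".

Epsilon

At 17 seats: Beta 6, Zeta 5, Eta 2, Epsilon 1, Delta 3.
At 18 seats: Beta 7, Zeta 6, Eta 2, Epsilon 0, Delta 3.
Epsilon drops from 1 to 0.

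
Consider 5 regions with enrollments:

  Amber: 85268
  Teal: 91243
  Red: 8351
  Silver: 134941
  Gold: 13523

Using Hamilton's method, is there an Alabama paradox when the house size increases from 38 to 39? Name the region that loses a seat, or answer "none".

Gold

At 38 seats: Amber 10, Teal 10, Red 1, Silver 15, Gold 2.
At 39 seats: Amber 10, Teal 11, Red 1, Silver 16, Gold 1.
Gold drops from 2 to 1.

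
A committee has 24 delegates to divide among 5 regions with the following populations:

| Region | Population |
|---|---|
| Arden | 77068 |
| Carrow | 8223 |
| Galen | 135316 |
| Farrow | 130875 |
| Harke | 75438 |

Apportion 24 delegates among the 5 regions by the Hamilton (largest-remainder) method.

The standard divisor is 426920/24 ≈ 17788.333.
Standard quotas: Arden 4.3325, Carrow 0.4623, Galen 7.6070, Farrow 7.3574, Harke 4.2409.
Lower quotas: Arden 4, Carrow 0, Galen 7, Farrow 7, Harke 4 (sum 22, leaving 2 seats).
Remainders in descending order: Galen 0.6070, Carrow 0.4623, Farrow 0.3574, Arden 0.3325, Harke 0.2409.
The surplus seats go to Galen, Carrow.

Arden: 4, Carrow: 1, Galen: 8, Farrow: 7, Harke: 4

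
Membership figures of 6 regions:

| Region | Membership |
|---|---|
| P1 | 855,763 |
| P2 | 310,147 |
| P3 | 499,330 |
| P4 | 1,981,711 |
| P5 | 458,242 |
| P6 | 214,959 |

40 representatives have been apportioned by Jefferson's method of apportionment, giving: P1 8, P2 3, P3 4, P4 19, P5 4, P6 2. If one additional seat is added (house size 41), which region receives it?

Priority for the next seat is population ÷ (current seats + 1).
Priorities: P1 95084.778, P2 77536.750, P3 99866.000, P4 99085.550, P5 91648.400, P6 71653.000.
Highest priority: P3.

P3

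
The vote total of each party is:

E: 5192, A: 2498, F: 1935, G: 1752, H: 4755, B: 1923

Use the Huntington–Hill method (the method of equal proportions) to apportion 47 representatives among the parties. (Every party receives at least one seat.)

E 13; A 7; F 5; G 5; H 12; B 5

With divisor 385: modified quotas E 13.486, A 6.488, F 5.026, G 4.551, H 12.351, B 4.995.
Geometric-mean thresholds: E √(13·14)=13.491, A √(6·7)=6.481, F √(5·6)=5.477, G √(4·5)=4.472, H √(12·13)=12.490, B √(4·5)=4.472.
Each quota rounded against its threshold gives E 13, A 7, F 5, G 5, H 12, B 5 (total 47).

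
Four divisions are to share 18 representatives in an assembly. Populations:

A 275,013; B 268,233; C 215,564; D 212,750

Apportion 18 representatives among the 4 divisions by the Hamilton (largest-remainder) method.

A 5; B 5; C 4; D 4

The standard divisor is 971560/18 ≈ 53975.556.
Standard quotas: A 5.0951, B 4.9695, C 3.9937, D 3.9416.
Lower quotas: A 5, B 4, C 3, D 3 (sum 15, leaving 3 seats).
Remainders in descending order: C 0.9937, B 0.9695, D 0.9416, A 0.0951.
The surplus seats go to C, B, D.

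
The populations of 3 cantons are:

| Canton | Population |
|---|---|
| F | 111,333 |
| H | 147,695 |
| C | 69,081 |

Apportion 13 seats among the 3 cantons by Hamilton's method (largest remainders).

Standard divisor: 328109 ÷ 13 ≈ 25239.154.
Standard quotas: F 4.4111, H 5.8518, C 2.7371.
Lower quotas: F 4, H 5, C 2 (sum 11, leaving 2 seats).
Remainders in descending order: H 0.8518, C 0.7371, F 0.4111.
Largest remainders: H, C receive the extra seats.

F 4, H 6, C 3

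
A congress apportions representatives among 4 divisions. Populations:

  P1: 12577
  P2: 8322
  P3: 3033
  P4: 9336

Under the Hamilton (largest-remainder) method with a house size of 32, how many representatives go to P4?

The standard divisor is 33268/32 ≈ 1039.625.
Standard quotas: P1 12.0976, P2 8.0048, P3 2.9174, P4 8.9802.
Lower quotas: P1 12, P2 8, P3 2, P4 8 (sum 30, leaving 2 seats).
Remainders in descending order: P4 0.9802, P3 0.9174, P1 0.0976, P2 0.0048.
The surplus seats go to P4, P3.
P4 receives 9.

9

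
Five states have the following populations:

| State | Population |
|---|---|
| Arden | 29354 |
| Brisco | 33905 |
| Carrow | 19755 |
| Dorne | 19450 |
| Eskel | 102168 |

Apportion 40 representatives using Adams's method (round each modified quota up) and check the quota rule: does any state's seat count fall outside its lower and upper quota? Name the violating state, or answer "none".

Standard quotas: Arden 5.738, Brisco 6.628, Carrow 3.862, Dorne 3.802, Eskel 19.971.
Adams allocation: Arden 6, Brisco 7, Carrow 4, Dorne 4, Eskel 19.
Every allocation lies between the lower and upper quota.

none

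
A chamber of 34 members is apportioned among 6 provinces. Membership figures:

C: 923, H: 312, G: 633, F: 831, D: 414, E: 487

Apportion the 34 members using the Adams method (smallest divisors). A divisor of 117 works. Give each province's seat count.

C 8; H 3; G 6; F 8; D 4; E 5

With modified divisor 117: modified quotas C 7.889, H 2.667, G 5.410, F 7.103, D 3.538, E 4.162.
Rounding up: C 8, H 3, G 6, F 8, D 4, E 5 (total 34).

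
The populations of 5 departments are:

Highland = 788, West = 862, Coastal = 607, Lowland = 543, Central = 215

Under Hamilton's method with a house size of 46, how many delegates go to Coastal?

Total 3015; standard divisor 3015/46 ≈ 65.543.
Standard quotas: Highland 12.023, West 13.152, Coastal 9.261, Lowland 8.285, Central 3.280.
Lower quotas: Highland 12, West 13, Coastal 9, Lowland 8, Central 3 (sum 45, leaving 1 seat).
Remainders in descending order: Lowland 0.285, Central 0.280, Coastal 0.261, West 0.152, Highland 0.023.
Largest remainder: Lowland receives the extra seat.
Coastal receives 9.

9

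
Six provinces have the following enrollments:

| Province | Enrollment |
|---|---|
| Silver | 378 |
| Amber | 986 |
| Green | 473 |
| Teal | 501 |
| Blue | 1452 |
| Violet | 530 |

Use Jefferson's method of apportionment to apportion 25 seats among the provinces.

Standard divisor 4320/25 ≈ 172.8; standard quotas: Silver 2.188, Amber 5.706, Green 2.737, Teal 2.899, Blue 8.403, Violet 3.067.
Rounding down gives 2, 5, 2, 2, 8, 3 = 22 seats, so the divisor must be adjusted.
With modified divisor 160: modified quotas Silver 2.362, Amber 6.162, Green 2.956, Teal 3.131, Blue 9.075, Violet 3.312.
Rounding down: Silver 2, Amber 6, Green 2, Teal 3, Blue 9, Violet 3 (total 25).

Silver 2, Amber 6, Green 2, Teal 3, Blue 9, Violet 3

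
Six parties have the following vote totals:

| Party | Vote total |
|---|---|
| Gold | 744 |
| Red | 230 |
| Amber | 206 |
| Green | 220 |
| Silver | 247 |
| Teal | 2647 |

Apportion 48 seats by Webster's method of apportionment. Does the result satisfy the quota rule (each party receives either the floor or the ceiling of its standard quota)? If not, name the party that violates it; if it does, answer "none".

Standard quotas: Gold 8.317, Red 2.571, Amber 2.303, Green 2.459, Silver 2.761, Teal 29.589.
Webster allocation: Gold 8, Red 3, Amber 2, Green 2, Silver 3, Teal 30.
Every allocation lies between the lower and upper quota.

none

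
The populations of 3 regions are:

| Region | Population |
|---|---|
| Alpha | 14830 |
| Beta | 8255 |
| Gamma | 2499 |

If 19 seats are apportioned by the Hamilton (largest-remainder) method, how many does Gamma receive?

Total 25584; standard divisor 25584/19 ≈ 1346.526.
Standard quotas: Alpha 11.0135, Beta 6.1306, Gamma 1.8559.
Lower quotas: Alpha 11, Beta 6, Gamma 1 (sum 18, leaving 1 seat).
Remainders in descending order: Gamma 0.8559, Beta 0.1306, Alpha 0.0135.
Largest remainder: Gamma receives the extra seat.
Gamma receives 2.

2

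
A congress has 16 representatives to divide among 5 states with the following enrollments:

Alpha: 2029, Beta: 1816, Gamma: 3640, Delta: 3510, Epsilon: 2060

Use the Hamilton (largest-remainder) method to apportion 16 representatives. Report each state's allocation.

Alpha=3, Beta=2, Gamma=4, Delta=4, Epsilon=3

The standard divisor is 13055/16 ≈ 815.938.
Standard quotas: Alpha 2.487, Beta 2.226, Gamma 4.461, Delta 4.302, Epsilon 2.525.
Lower quotas: Alpha 2, Beta 2, Gamma 4, Delta 4, Epsilon 2 (sum 14, leaving 2 seats).
Remainders in descending order: Epsilon 0.525, Alpha 0.487, Gamma 0.461, Delta 0.302, Beta 0.226.
The surplus seats go to Epsilon, Alpha.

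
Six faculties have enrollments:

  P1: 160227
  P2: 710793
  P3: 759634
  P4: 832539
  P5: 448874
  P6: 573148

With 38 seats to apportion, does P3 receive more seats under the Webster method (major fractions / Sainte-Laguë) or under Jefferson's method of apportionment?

Jefferson

Webster: P1 2, P2 8, P3 8, P4 9, P5 5, P6 6.
Jefferson: P1 1, P2 8, P3 9, P4 9, P5 5, P6 6.
P3 gets 8 under Webster and 9 under Jefferson.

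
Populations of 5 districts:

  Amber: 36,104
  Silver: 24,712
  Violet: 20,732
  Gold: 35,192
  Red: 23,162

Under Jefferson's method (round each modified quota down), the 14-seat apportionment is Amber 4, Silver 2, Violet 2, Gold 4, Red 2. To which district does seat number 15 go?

Silver

Priority for the next seat is population ÷ (current seats + 1).
Priorities: Amber 7220.800, Silver 8237.333, Violet 6910.667, Gold 7038.400, Red 7720.667.
Highest priority: Silver.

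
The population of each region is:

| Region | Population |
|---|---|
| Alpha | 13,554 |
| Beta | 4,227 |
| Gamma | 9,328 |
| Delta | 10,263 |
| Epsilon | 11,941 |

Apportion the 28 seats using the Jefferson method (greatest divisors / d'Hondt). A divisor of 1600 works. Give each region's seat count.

With modified divisor 1600: modified quotas Alpha 8.471, Beta 2.642, Gamma 5.830, Delta 6.414, Epsilon 7.463.
Rounding down: Alpha 8, Beta 2, Gamma 5, Delta 6, Epsilon 7 (total 28).

Alpha 8, Beta 2, Gamma 5, Delta 6, Epsilon 7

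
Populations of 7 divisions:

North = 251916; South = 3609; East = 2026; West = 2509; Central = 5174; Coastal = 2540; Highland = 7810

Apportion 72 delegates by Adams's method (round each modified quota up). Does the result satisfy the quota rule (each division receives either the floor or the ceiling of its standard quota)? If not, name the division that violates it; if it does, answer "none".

North

Standard quotas: North 65.816, South 0.943, East 0.529, West 0.656, Central 1.352, Coastal 0.664, Highland 2.040.
Adams allocation: North 64, South 1, East 1, West 1, Central 2, Coastal 1, Highland 2.
North has quota 65.816 (lower 65, upper 66) but receives 64 — outside the quota interval.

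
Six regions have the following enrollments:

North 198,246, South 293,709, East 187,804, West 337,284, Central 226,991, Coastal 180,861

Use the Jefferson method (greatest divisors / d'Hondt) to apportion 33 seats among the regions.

North 5; South 7; East 4; West 8; Central 5; Coastal 4

Standard divisor 1424895/33 ≈ 43178.636; standard quotas: North 4.591, South 6.802, East 4.349, West 7.811, Central 5.257, Coastal 4.189.
Rounding down gives 4, 6, 4, 7, 5, 4 = 30 seats, so the divisor must be adjusted.
With modified divisor 38700: modified quotas North 5.123, South 7.589, East 4.853, West 8.715, Central 5.865, Coastal 4.673.
Rounding down: North 5, South 7, East 4, West 8, Central 5, Coastal 4 (total 33).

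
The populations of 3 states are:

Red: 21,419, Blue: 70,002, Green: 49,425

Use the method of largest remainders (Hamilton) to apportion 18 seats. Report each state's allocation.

The standard divisor is 140846/18 ≈ 7824.778.
Standard quotas: Red 2.7373, Blue 8.9462, Green 6.3165.
Lower quotas: Red 2, Blue 8, Green 6 (sum 16, leaving 2 seats).
Remainders in descending order: Blue 0.9462, Red 0.7373, Green 0.3165.
Largest remainders: Blue, Red receive the extra seats.

Red: 3, Blue: 9, Green: 6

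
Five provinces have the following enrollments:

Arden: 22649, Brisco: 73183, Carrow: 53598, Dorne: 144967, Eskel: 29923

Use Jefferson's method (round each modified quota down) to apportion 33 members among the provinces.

Arden 2, Brisco 8, Carrow 5, Dorne 15, Eskel 3

Standard divisor 324320/33 ≈ 9827.879; standard quotas: Arden 2.305, Brisco 7.446, Carrow 5.454, Dorne 14.751, Eskel 3.045.
Rounding down gives 2, 7, 5, 14, 3 = 31 seats, so the divisor must be adjusted.
With modified divisor 9100: modified quotas Arden 2.489, Brisco 8.042, Carrow 5.890, Dorne 15.930, Eskel 3.288.
Rounding down: Arden 2, Brisco 8, Carrow 5, Dorne 15, Eskel 3 (total 33).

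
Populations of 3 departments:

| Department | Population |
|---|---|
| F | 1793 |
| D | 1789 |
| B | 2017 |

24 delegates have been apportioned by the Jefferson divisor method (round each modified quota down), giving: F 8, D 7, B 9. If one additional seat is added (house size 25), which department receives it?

Priority for the next seat is population ÷ (current seats + 1).
Priorities: F 199.222, D 223.625, B 201.700.
Highest priority: D.

D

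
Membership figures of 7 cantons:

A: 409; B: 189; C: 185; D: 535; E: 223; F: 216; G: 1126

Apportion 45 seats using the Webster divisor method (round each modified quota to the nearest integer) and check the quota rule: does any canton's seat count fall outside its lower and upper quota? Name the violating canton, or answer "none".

none

Standard quotas: A 6.384, B 2.950, C 2.888, D 8.351, E 3.481, F 3.371, G 17.575.
Webster allocation: A 6, B 3, C 3, D 8, E 4, F 3, G 18.
Every allocation lies between the lower and upper quota.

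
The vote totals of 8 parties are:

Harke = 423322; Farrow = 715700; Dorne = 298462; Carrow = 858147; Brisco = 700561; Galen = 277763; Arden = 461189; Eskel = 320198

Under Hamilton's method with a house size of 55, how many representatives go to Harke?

Standard divisor: 4055342 ÷ 55 ≈ 73733.491.
Standard quotas: Harke 5.7412, Farrow 9.7066, Dorne 4.0478, Carrow 11.6385, Brisco 9.5013, Galen 3.7671, Arden 6.2548, Eskel 4.3426.
Lower quotas: Harke 5, Farrow 9, Dorne 4, Carrow 11, Brisco 9, Galen 3, Arden 6, Eskel 4 (sum 51, leaving 4 seats).
Remainders in descending order: Galen 0.7671, Harke 0.7412, Farrow 0.7066, Carrow 0.6385, Brisco 0.5013, Eskel 0.3426, Arden 0.2548, Dorne 0.0478.
Largest remainders: Galen, Harke, Farrow, Carrow receive the extra seats.
Harke receives 6.

6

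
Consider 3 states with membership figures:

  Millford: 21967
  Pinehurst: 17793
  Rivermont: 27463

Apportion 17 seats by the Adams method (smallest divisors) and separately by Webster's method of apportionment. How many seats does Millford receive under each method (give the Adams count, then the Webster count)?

5 and 6

Adams: Millford 5, Pinehurst 5, Rivermont 7.
Webster: Millford 6, Pinehurst 4, Rivermont 7.
Millford gets 5 under Adams and 6 under Webster.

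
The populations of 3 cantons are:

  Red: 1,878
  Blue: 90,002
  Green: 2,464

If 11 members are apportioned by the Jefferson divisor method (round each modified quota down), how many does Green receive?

Standard divisor 94344/11 ≈ 8576.727; standard quotas: Red 0.219, Blue 10.494, Green 0.287.
Rounding down gives 0, 10, 0 = 10 seats, so the divisor must be adjusted.
With modified divisor 7800: modified quotas Red 0.241, Blue 11.539, Green 0.316.
Rounding down: Red 0, Blue 11, Green 0 (total 11).
Green receives 0.

0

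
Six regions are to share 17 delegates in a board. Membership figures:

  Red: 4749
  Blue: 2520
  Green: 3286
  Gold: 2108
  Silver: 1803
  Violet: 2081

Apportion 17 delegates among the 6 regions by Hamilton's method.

Total 16547; standard divisor 16547/17 ≈ 973.353.
Standard quotas: Red 4.879, Blue 2.589, Green 3.376, Gold 2.166, Silver 1.852, Violet 2.138.
Lower quotas: Red 4, Blue 2, Green 3, Gold 2, Silver 1, Violet 2 (sum 14, leaving 3 seats).
Remainders in descending order: Red 0.879, Silver 0.852, Blue 0.589, Green 0.376, Gold 0.166, Violet 0.138.
Largest remainders: Red, Silver, Blue receive the extra seats.

Red=5, Blue=3, Green=3, Gold=2, Silver=2, Violet=2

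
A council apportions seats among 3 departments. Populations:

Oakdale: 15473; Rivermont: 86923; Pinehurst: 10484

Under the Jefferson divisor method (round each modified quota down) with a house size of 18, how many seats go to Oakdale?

2

Standard divisor 112880/18 ≈ 6271.111; standard quotas: Oakdale 2.467, Rivermont 13.861, Pinehurst 1.672.
Rounding down gives 2, 13, 1 = 16 seats, so the divisor must be adjusted.
With modified divisor 5600: modified quotas Oakdale 2.763, Rivermont 15.522, Pinehurst 1.872.
Rounding down: Oakdale 2, Rivermont 15, Pinehurst 1 (total 18).
Oakdale receives 2.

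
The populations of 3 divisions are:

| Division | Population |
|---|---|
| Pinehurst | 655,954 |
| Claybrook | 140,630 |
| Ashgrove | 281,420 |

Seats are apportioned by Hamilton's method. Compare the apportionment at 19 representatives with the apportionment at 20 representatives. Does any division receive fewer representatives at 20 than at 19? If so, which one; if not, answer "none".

At 19 seats: Pinehurst 12, Claybrook 2, Ashgrove 5.
At 20 seats: Pinehurst 12, Claybrook 3, Ashgrove 5.
No division's allocation decreased.

none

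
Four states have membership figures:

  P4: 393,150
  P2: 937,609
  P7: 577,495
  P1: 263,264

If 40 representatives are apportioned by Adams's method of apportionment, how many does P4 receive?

Standard divisor 2171518/40 ≈ 54287.95; standard quotas: P4 7.242, P2 17.271, P7 10.638, P1 4.849.
Rounding up gives 8, 18, 11, 5 = 42 seats, so the divisor must be adjusted.
With modified divisor 57000: modified quotas P4 6.897, P2 16.449, P7 10.131, P1 4.619.
Rounding up: P4 7, P2 17, P7 11, P1 5 (total 40).
P4 receives 7.

7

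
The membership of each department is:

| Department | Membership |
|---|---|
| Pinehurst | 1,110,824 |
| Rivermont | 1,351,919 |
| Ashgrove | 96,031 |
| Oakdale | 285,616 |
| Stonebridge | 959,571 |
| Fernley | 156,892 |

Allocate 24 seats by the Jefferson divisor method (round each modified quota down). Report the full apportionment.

Standard divisor 3960853/24 ≈ 165035.542; standard quotas: Pinehurst 6.731, Rivermont 8.192, Ashgrove 0.582, Oakdale 1.731, Stonebridge 5.814, Fernley 0.951.
Rounding down gives 6, 8, 0, 1, 5, 0 = 20 seats, so the divisor must be adjusted.
With modified divisor 146500: modified quotas Pinehurst 7.582, Rivermont 9.228, Ashgrove 0.656, Oakdale 1.950, Stonebridge 6.550, Fernley 1.071.
Rounding down: Pinehurst 7, Rivermont 9, Ashgrove 0, Oakdale 1, Stonebridge 6, Fernley 1 (total 24).

Pinehurst 7; Rivermont 9; Ashgrove 0; Oakdale 1; Stonebridge 6; Fernley 1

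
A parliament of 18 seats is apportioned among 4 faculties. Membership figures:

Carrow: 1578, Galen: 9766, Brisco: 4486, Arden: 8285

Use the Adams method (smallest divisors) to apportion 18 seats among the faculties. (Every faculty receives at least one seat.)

Carrow 2; Galen 7; Brisco 3; Arden 6

Standard divisor 24115/18 ≈ 1339.722; standard quotas: Carrow 1.178, Galen 7.290, Brisco 3.348, Arden 6.184.
Rounding up gives 2, 8, 4, 7 = 21 seats, so the divisor must be adjusted.
With modified divisor 1540: modified quotas Carrow 1.025, Galen 6.342, Brisco 2.913, Arden 5.380.
Rounding up: Carrow 2, Galen 7, Brisco 3, Arden 6 (total 18).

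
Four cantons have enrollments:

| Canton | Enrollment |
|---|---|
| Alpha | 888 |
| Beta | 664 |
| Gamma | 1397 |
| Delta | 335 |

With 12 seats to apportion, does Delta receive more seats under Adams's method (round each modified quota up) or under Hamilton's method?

Adams

Adams: Alpha 3, Beta 2, Gamma 5, Delta 2.
Hamilton: Alpha 3, Beta 3, Gamma 5, Delta 1.
Delta gets 2 under Adams and 1 under Hamilton.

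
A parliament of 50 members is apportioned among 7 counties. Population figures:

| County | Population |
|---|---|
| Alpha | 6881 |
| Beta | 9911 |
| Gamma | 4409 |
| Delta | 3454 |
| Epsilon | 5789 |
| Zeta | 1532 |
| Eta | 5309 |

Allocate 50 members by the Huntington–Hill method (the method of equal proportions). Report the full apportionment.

Alpha 9, Beta 13, Gamma 6, Delta 5, Epsilon 8, Zeta 2, Eta 7

With divisor 753: modified quotas Alpha 9.138, Beta 13.162, Gamma 5.855, Delta 4.587, Epsilon 7.688, Zeta 2.035, Eta 7.050.
Geometric-mean thresholds: Alpha √(9·10)=9.487, Beta √(13·14)=13.491, Gamma √(5·6)=5.477, Delta √(4·5)=4.472, Epsilon √(7·8)=7.483, Zeta √(2·3)=2.449, Eta √(7·8)=7.483.
Each quota rounded against its threshold gives Alpha 9, Beta 13, Gamma 6, Delta 5, Epsilon 8, Zeta 2, Eta 7 (total 50).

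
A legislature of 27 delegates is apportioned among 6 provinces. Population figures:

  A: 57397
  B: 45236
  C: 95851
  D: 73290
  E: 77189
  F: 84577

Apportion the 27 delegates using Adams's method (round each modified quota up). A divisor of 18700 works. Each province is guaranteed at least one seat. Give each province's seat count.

With modified divisor 18700: modified quotas A 3.069, B 2.419, C 5.126, D 3.919, E 4.128, F 4.523.
Rounding up: A 4, B 3, C 6, D 4, E 5, F 5 (total 27).

A=4, B=3, C=6, D=4, E=5, F=5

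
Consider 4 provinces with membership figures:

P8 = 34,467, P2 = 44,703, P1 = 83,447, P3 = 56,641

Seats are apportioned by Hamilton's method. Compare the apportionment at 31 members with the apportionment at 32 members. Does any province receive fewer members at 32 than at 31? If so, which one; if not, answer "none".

At 31 seats: P8 5, P2 6, P1 12, P3 8.
At 32 seats: P8 5, P2 7, P1 12, P3 8.
No province's allocation decreased.

none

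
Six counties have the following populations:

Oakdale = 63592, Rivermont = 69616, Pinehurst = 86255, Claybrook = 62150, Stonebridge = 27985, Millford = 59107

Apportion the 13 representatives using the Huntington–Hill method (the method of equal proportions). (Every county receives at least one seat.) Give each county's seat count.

With divisor 27191: modified quotas Oakdale 2.339, Rivermont 2.560, Pinehurst 3.172, Claybrook 2.286, Stonebridge 1.029, Millford 2.174.
Geometric-mean thresholds: Oakdale √(2·3)=2.449, Rivermont √(2·3)=2.449, Pinehurst √(3·4)=3.464, Claybrook √(2·3)=2.449, Stonebridge √(1·2)=1.414, Millford √(2·3)=2.449.
Each quota rounded against its threshold gives Oakdale 2, Rivermont 3, Pinehurst 3, Claybrook 2, Stonebridge 1, Millford 2 (total 13).

Oakdale: 2; Rivermont: 3; Pinehurst: 3; Claybrook: 2; Stonebridge: 1; Millford: 2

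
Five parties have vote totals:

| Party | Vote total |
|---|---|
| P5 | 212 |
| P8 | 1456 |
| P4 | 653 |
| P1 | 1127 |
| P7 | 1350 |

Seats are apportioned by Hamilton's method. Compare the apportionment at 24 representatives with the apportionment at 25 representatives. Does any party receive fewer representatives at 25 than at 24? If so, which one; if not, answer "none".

none

At 24 seats: P5 1, P8 7, P4 3, P1 6, P7 7.
At 25 seats: P5 1, P8 8, P4 3, P1 6, P7 7.
No party's allocation decreased.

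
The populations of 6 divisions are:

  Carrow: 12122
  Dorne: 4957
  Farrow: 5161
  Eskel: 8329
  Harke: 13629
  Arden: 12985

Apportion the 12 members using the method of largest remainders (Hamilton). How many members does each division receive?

The standard divisor is 57183/12 ≈ 4765.25.
Standard quotas: Carrow 2.5438, Dorne 1.0402, Farrow 1.0830, Eskel 1.7479, Harke 2.8601, Arden 2.7249.
Lower quotas: Carrow 2, Dorne 1, Farrow 1, Eskel 1, Harke 2, Arden 2 (sum 9, leaving 3 seats).
Remainders in descending order: Harke 0.8601, Eskel 0.7479, Arden 0.7249, Carrow 0.5438, Farrow 0.0830, Dorne 0.0402.
The surplus seats go to Harke, Eskel, Arden.

Carrow: 2, Dorne: 1, Farrow: 1, Eskel: 2, Harke: 3, Arden: 3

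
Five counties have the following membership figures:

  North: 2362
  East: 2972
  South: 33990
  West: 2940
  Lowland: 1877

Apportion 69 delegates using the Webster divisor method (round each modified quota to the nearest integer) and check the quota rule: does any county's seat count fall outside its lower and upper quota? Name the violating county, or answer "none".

Standard quotas: North 3.692, East 4.646, South 53.132, West 4.596, Lowland 2.934.
Webster allocation: North 4, East 5, South 52, West 5, Lowland 3.
South has quota 53.132 (lower 53, upper 54) but receives 52 — outside the quota interval.

South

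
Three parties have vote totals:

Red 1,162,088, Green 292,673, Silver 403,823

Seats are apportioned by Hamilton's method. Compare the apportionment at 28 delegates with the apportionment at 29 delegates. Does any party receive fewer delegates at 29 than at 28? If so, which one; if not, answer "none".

none

At 28 seats: Red 18, Green 4, Silver 6.
At 29 seats: Red 18, Green 5, Silver 6.
No party's allocation decreased.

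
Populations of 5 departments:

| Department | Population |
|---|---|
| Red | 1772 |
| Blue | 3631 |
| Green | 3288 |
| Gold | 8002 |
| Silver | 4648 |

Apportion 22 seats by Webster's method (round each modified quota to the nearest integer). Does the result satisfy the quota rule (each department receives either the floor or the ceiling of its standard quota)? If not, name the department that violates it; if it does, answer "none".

none

Standard quotas: Red 1.827, Blue 3.743, Green 3.390, Gold 8.249, Silver 4.792.
Webster allocation: Red 2, Blue 4, Green 3, Gold 8, Silver 5.
Every allocation lies between the lower and upper quota.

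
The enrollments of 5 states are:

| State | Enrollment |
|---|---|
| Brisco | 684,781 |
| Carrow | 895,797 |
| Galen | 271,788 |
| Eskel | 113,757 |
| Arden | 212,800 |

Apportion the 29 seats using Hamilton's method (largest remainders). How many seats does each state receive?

The standard divisor is 2178923/29 ≈ 75135.276.
Standard quotas: Brisco 9.1140, Carrow 11.9225, Galen 3.6173, Eskel 1.5140, Arden 2.8322.
Lower quotas: Brisco 9, Carrow 11, Galen 3, Eskel 1, Arden 2 (sum 26, leaving 3 seats).
Remainders in descending order: Carrow 0.9225, Arden 0.8322, Galen 0.6173, Eskel 0.5140, Brisco 0.1140.
Largest remainders: Carrow, Arden, Galen receive the extra seats.

Brisco 9, Carrow 12, Galen 4, Eskel 1, Arden 3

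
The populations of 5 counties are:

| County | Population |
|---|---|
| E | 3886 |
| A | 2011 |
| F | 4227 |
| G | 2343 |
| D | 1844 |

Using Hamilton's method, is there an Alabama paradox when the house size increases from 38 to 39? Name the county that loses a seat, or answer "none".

A

At 38 seats: E 10, A 6, F 11, G 6, D 5.
At 39 seats: E 11, A 5, F 12, G 6, D 5.
A drops from 6 to 5.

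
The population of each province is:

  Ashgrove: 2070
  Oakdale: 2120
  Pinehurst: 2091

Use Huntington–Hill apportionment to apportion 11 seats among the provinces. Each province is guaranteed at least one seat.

Ashgrove=3; Oakdale=4; Pinehurst=4

With divisor 601: modified quotas Ashgrove 3.444, Oakdale 3.527, Pinehurst 3.479.
Geometric-mean thresholds: Ashgrove √(3·4)=3.464, Oakdale √(3·4)=3.464, Pinehurst √(3·4)=3.464.
Each quota rounded against its threshold gives Ashgrove 3, Oakdale 4, Pinehurst 4 (total 11).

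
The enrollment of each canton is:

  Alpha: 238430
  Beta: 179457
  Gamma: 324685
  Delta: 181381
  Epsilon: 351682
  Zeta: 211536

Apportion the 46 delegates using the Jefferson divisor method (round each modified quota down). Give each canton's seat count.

Standard divisor 1487171/46 ≈ 32329.804; standard quotas: Alpha 7.375, Beta 5.551, Gamma 10.043, Delta 5.610, Epsilon 10.878, Zeta 6.543.
Rounding down gives 7, 5, 10, 5, 10, 6 = 43 seats, so the divisor must be adjusted.
With modified divisor 30100: modified quotas Alpha 7.921, Beta 5.962, Gamma 10.787, Delta 6.026, Epsilon 11.684, Zeta 7.028.
Rounding down: Alpha 7, Beta 5, Gamma 10, Delta 6, Epsilon 11, Zeta 7 (total 46).

Alpha 7, Beta 5, Gamma 10, Delta 6, Epsilon 11, Zeta 7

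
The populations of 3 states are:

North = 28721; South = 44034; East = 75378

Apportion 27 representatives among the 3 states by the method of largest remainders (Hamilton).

The standard divisor is 148133/27 ≈ 5486.407.
Standard quotas: North 5.2349, South 8.0260, East 13.7390.
Lower quotas: North 5, South 8, East 13 (sum 26, leaving 1 seat).
Remainders in descending order: East 0.7390, North 0.2349, South 0.0260.
The surplus seat goes to East.

North 5; South 8; East 14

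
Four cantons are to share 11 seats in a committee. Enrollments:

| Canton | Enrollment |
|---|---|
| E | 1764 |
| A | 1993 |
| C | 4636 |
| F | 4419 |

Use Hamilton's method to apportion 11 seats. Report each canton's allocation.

E 1; A 2; C 4; F 4

Total 12812; standard divisor 12812/11 ≈ 1164.727.
Standard quotas: E 1.515, A 1.711, C 3.980, F 3.794.
Lower quotas: E 1, A 1, C 3, F 3 (sum 8, leaving 3 seats).
Remainders in descending order: C 0.980, F 0.794, A 0.711, E 0.515.
The surplus seats go to C, F, A.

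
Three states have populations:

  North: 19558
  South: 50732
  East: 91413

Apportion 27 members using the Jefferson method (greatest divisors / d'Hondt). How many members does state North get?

3

Standard divisor 161703/27 ≈ 5989; standard quotas: North 3.266, South 8.471, East 15.263.
Rounding down gives 3, 8, 15 = 26 seats, so the divisor must be adjusted.
With modified divisor 5700: modified quotas North 3.431, South 8.900, East 16.037.
Rounding down: North 3, South 8, East 16 (total 27).
North receives 3.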